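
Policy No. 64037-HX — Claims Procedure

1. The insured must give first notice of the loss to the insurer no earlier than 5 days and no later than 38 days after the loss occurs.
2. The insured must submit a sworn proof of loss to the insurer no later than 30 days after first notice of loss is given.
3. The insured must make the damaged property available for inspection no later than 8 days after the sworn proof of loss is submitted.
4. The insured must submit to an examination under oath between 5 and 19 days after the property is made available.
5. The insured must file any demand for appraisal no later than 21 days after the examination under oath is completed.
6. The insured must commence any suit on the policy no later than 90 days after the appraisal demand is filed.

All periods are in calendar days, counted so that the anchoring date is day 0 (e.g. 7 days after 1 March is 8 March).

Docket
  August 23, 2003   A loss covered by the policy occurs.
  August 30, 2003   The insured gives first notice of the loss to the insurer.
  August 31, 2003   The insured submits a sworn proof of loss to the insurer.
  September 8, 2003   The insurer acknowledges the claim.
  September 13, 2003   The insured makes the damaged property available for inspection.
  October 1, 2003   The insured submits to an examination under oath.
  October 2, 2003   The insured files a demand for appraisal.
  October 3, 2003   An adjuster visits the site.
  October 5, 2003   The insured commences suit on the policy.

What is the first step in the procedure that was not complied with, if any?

Step 3

Step 1: the window is 5–38 days after August 23, 2003 (when the loss occurs), so August 28, 2003 through September 30, 2003; done August 30, 2003, which is between those dates.
Step 2: 30 days after August 30, 2003 (when first notice of loss is given) is September 29, 2003; completed August 31, 2003, before the deadline.
Step 3: 8 days after August 31, 2003 (when the sworn proof of loss is submitted) is September 8, 2003; September 13, 2003 misses that deadline by 5 days.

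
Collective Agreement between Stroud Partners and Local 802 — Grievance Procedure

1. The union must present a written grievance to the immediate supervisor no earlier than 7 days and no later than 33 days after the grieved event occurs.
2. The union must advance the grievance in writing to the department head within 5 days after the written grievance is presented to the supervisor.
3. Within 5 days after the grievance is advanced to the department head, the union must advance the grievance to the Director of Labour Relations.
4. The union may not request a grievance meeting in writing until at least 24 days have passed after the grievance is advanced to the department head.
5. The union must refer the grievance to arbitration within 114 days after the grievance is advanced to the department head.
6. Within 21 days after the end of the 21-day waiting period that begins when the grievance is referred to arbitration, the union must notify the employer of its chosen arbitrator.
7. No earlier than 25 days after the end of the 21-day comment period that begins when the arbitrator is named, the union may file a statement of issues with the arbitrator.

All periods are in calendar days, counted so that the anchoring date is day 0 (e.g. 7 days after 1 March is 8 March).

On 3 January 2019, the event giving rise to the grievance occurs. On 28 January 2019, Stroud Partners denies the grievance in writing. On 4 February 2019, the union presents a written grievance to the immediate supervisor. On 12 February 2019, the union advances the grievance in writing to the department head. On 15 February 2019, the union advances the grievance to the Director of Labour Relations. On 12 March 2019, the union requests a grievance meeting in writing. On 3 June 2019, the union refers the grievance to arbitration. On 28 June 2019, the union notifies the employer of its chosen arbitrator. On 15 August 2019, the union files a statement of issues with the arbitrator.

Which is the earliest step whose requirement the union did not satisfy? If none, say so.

Step 2

(1) the permitted window runs from 3 January 2019 + 7 = 10 January 2019 to 3 January 2019 + 33 = 5 February 2019; done 4 February 2019 — within the window.
(2) due by 4 February 2019 + 5 days = 9 February 2019; done 12 February 2019 — 3 days late.
No need to go further; step 2 was not satisfied.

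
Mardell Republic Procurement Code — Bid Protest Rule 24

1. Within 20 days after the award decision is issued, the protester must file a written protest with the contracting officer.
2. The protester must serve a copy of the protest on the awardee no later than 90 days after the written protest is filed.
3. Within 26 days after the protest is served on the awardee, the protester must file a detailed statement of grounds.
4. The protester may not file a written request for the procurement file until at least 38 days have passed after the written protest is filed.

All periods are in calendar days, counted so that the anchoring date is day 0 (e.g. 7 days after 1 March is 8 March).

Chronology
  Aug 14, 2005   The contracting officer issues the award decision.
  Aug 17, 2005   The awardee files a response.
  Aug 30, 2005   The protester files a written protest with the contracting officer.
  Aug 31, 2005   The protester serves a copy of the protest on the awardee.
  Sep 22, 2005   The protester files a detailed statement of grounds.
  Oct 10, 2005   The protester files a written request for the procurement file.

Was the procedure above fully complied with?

Yes

(1) due by Aug 14, 2005 + 20 days = Sep 3, 2005; Aug 30, 2005 is within that limit.
(2) due by Aug 30, 2005 + 90 days = Nov 28, 2005; done Aug 31, 2005 — timely.
(3) due by Aug 31, 2005 + 26 days = Sep 26, 2005; Sep 22, 2005 is within that limit.
(4) permitted from Aug 30, 2005 + 38 days = Oct 7, 2005 onward; done Oct 10, 2005, after the minimum wait.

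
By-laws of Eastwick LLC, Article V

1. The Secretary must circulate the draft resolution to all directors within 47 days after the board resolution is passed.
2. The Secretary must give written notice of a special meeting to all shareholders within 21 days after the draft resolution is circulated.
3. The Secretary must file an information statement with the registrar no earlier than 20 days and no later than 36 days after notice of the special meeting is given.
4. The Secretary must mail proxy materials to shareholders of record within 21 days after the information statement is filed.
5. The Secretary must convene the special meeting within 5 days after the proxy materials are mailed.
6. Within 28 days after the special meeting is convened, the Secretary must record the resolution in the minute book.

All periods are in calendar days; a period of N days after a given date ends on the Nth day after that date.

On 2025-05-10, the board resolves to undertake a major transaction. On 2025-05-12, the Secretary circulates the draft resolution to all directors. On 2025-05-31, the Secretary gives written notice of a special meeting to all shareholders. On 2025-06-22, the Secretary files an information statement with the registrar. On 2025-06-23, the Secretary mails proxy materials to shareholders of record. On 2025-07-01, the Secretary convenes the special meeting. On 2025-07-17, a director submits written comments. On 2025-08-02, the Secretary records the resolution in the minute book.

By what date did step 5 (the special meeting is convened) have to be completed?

2025-06-28

Step 5 runs from 2025-06-23, when the proxy materials are mailed. 5 days after 2025-06-23 is 2025-06-28.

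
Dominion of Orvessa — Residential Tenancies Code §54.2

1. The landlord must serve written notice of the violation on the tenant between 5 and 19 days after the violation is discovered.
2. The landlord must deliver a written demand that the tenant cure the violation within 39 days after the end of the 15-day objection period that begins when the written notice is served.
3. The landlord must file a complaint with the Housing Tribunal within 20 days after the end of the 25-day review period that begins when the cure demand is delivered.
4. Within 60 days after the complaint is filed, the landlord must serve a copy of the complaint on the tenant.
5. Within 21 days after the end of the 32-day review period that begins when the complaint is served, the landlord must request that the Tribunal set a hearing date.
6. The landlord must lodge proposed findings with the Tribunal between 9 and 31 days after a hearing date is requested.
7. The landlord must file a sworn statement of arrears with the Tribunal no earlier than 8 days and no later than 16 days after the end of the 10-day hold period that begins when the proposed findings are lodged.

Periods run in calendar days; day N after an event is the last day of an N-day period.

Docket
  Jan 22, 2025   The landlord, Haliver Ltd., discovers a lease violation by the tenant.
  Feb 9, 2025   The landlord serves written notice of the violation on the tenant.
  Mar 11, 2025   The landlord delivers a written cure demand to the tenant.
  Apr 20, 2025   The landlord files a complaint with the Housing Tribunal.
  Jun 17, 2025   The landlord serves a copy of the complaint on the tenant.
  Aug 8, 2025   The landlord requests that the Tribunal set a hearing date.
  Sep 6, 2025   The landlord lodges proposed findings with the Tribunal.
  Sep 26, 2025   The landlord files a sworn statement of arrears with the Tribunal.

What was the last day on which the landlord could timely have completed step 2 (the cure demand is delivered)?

The written notice is served on Feb 9, 2025; the 15-day objection period therefore ends Feb 24, 2025, and step 2 runs from that date. 39 days after Feb 24, 2025 is Apr 4, 2025.

Apr 4, 2025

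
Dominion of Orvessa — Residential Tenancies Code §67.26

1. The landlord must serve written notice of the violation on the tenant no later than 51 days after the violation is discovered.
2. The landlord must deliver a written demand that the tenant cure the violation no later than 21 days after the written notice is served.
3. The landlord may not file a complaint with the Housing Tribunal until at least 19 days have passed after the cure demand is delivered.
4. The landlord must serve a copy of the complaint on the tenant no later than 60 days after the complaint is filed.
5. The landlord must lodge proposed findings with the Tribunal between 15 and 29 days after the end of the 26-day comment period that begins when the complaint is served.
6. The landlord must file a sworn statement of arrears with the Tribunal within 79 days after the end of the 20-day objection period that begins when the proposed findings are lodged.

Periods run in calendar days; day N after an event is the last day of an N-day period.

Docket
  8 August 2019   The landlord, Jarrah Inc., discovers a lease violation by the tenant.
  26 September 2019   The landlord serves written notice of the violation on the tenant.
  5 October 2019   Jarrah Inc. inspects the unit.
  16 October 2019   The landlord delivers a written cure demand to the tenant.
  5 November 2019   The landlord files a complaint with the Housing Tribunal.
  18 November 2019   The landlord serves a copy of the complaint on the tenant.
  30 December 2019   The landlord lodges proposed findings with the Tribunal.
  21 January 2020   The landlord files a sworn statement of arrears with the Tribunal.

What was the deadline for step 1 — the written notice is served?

28 September 2019

Step 1 runs from 8 August 2019, when the violation is discovered. 51 days after 8 August 2019 is 28 September 2019.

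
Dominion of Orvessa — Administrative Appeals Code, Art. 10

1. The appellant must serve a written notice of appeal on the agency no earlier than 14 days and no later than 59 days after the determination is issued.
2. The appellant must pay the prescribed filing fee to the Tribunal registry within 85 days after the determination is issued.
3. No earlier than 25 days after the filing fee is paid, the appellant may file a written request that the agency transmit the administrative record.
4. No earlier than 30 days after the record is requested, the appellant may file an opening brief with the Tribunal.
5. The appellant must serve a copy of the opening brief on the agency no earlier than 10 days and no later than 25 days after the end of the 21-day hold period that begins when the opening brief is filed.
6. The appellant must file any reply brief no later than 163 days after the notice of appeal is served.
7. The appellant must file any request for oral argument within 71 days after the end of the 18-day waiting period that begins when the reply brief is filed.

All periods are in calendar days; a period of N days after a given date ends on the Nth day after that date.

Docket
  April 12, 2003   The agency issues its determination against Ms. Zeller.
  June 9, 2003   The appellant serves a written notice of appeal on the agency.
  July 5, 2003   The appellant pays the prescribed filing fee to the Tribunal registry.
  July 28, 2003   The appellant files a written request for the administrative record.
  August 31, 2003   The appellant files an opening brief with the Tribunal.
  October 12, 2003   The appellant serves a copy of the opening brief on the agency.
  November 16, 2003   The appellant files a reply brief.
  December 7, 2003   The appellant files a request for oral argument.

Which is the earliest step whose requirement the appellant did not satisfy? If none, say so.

Step 3

Step 1: the window is 14–59 days after April 12, 2003 (when the determination is issued), so April 26, 2003 through June 10, 2003; done June 9, 2003, which is between those dates.
Step 2: 85 days after April 12, 2003 (when the determination is issued) is July 6, 2003; done July 5, 2003 — timely.
Step 3: the earliest permitted date is 25 days after July 5, 2003 (when the filing fee is paid), i.e. July 30, 2003; July 28, 2003 is 2 days before the earliest permitted date.
The procedure was therefore not followed at step 3.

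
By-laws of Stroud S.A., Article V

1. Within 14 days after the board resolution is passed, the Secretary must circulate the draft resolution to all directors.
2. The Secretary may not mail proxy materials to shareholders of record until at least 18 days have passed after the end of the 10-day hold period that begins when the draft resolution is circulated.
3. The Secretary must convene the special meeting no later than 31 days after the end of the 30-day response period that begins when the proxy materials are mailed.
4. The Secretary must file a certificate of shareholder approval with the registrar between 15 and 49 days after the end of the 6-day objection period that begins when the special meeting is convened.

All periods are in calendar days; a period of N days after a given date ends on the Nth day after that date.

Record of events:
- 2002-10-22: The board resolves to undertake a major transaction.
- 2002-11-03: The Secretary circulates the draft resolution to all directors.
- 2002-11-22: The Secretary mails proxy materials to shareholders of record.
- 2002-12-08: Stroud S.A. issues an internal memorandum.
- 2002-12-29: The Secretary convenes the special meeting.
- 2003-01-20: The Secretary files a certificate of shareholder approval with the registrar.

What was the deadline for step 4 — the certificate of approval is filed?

The special meeting is convened on 2002-12-29; the 6-day objection period therefore ends 2003-01-04, and step 4 runs from that date. The window is 15–49 days after 2003-01-04; it closes on 2003-02-22.

2003-02-22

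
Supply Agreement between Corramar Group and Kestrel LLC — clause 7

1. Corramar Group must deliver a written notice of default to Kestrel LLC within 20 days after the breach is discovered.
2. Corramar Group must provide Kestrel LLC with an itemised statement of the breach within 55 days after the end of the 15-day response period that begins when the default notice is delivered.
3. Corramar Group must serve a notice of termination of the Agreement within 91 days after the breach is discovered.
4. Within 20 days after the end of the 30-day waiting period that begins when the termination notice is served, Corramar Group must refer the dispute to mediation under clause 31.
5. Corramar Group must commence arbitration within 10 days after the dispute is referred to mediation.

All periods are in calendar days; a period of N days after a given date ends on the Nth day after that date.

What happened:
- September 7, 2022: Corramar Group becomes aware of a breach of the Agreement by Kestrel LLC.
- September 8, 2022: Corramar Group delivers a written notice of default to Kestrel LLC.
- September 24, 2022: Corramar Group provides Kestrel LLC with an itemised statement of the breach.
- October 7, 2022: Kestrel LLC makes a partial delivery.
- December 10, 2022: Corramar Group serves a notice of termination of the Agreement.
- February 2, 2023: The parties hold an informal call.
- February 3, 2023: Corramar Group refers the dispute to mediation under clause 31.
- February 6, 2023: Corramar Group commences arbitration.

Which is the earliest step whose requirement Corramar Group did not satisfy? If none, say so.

Step 3

Step 1 — counting 20 days from September 7, 2022 (when the breach is discovered) gives a deadline of September 27, 2022; September 8, 2022 is within that limit.
Step 2 — counting 55 days from September 23, 2022 (end of the 15-day response period, which began when the default notice is delivered on September 8, 2022) gives a deadline of November 17, 2022; done September 24, 2022 — timely.
Step 3 — counting 91 days from September 7, 2022 (when the breach is discovered) gives a deadline of December 7, 2022; not done until December 10, 2022, 3 days after the deadline.
Later steps need not be reached.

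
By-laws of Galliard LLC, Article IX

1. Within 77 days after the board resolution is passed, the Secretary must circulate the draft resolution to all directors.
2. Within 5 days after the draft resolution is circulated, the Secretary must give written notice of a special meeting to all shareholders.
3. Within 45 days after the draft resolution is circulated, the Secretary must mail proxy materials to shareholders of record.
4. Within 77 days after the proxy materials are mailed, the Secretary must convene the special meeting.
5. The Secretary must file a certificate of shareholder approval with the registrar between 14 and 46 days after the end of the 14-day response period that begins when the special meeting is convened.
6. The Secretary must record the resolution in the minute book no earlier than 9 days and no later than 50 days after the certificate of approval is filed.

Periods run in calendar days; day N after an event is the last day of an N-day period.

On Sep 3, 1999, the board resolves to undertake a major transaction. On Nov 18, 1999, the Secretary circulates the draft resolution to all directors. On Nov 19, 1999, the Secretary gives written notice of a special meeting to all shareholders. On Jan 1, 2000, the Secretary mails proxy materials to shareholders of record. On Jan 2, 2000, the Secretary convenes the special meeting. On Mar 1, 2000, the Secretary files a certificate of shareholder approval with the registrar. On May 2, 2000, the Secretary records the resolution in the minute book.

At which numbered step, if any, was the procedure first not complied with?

Step 1: 77 days after Sep 3, 1999 (when the board resolution is passed) is Nov 19, 1999; done Nov 18, 1999 — timely.
Step 2: 5 days after Nov 18, 1999 (when the draft resolution is circulated) is Nov 23, 1999; Nov 19, 1999 is within that limit.
Step 3: 45 days after Nov 18, 1999 (when the draft resolution is circulated) is Jan 2, 2000; Jan 1, 2000 is within that limit.
Step 4: 77 days after Jan 1, 2000 (when the proxy materials are mailed) is Mar 18, 2000; Jan 2, 2000 is within that limit.
Step 5: the window is 14–46 days after Jan 16, 2000 (end of the 14-day response period, which began when the special meeting is convened on Jan 2, 2000), so Jan 30, 2000 through Mar 2, 2000; Mar 1, 2000 falls inside that range.
Step 6: the window is 9–50 days after Mar 1, 2000 (when the certificate of approval is filed), so Mar 10, 2000 through Apr 20, 2000; done May 2, 2000 — 12 days after the window closed.
The analysis stops there.

Step 6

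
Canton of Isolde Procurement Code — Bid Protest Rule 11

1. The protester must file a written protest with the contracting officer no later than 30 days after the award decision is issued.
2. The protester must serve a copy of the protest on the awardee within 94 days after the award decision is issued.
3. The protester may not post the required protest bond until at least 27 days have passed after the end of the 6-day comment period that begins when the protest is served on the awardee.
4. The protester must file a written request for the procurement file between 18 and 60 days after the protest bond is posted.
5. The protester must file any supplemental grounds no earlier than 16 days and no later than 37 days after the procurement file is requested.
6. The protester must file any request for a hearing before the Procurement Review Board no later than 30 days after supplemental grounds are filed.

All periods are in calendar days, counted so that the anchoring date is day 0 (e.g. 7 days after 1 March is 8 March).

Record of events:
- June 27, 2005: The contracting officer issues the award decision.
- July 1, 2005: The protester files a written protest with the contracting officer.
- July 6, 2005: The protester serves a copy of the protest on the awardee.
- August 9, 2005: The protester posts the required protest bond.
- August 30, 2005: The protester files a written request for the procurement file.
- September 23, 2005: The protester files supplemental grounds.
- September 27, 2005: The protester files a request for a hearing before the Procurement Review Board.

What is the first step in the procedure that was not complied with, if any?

None — every step was satisfied

Step 1: 30 days after June 27, 2005 (when the award decision is issued) is July 27, 2005; done July 1, 2005 — timely.
Step 2: 94 days after June 27, 2005 (when the award decision is issued) is September 29, 2005; done July 6, 2005 — timely.
Step 3: the earliest permitted date is 27 days after July 12, 2005 (end of the 6-day comment period, which began when the protest is served on the awardee on July 6, 2005), i.e. August 8, 2005; done August 9, 2005, after the minimum wait.
Step 4: the window is 18–60 days after August 9, 2005 (when the protest bond is posted), so August 27, 2005 through October 8, 2005; done August 30, 2005 — within the window.
Step 5: the window is 16–37 days after August 30, 2005 (when the procurement file is requested), so September 15, 2005 through October 6, 2005; September 23, 2005 falls inside that range.
Step 6: 30 days after September 23, 2005 (when supplemental grounds are filed) is October 23, 2005; completed September 27, 2005, before the deadline.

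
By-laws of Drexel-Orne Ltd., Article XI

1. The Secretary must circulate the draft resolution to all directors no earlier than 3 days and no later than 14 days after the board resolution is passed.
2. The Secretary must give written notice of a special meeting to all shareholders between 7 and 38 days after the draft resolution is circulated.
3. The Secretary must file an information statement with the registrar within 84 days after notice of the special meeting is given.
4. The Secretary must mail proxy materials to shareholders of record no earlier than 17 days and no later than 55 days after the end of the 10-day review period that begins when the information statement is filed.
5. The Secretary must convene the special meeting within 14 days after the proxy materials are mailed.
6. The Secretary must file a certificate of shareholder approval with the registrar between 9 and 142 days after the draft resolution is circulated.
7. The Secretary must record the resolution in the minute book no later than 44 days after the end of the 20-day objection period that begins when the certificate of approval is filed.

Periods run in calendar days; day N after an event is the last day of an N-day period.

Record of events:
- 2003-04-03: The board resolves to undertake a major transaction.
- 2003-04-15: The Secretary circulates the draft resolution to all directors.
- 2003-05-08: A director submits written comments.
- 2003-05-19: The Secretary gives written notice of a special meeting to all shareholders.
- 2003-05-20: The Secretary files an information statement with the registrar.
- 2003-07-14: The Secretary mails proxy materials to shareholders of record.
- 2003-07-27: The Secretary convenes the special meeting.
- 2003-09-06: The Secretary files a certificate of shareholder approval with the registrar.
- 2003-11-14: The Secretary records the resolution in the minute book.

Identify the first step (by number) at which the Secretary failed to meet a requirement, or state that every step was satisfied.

Step 1: the window is 3–14 days after 2003-04-03 (when the board resolution is passed), so 2003-04-06 through 2003-04-17; done 2003-04-15 — within the window.
Step 2: the window is 7–38 days after 2003-04-15 (when the draft resolution is circulated), so 2003-04-22 through 2003-05-23; done 2003-05-19 — within the window.
Step 3: 84 days after 2003-05-19 (when notice of the special meeting is given) is 2003-08-11; completed 2003-05-20, before the deadline.
Step 4: the window is 17–55 days after 2003-05-30 (end of the 10-day review period, which began when the information statement is filed on 2003-05-20), so 2003-06-16 through 2003-07-24; done 2003-07-14, which is between those dates.
Step 5: 14 days after 2003-07-14 (when the proxy materials are mailed) is 2003-07-28; 2003-07-27 is within that limit.
Step 6: the window is 9–142 days after 2003-04-15 (when the draft resolution is circulated), so 2003-04-24 through 2003-09-04; 2003-09-06 is 2 days past the end of the window.
The analysis stops there.

Step 6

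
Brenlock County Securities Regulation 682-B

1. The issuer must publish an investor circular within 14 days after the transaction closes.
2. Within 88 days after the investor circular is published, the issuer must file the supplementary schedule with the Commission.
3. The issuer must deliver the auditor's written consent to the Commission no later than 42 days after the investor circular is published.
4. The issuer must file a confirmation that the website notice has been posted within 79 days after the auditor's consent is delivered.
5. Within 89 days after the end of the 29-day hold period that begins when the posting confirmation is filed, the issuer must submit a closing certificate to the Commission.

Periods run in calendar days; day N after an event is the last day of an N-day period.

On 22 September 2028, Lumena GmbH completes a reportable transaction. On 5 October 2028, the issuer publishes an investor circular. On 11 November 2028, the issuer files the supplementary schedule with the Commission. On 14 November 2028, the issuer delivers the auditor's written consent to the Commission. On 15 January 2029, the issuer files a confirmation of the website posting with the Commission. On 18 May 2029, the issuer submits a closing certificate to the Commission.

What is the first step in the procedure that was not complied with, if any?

Step 1 — counting 14 days from 22 September 2028 (when the transaction closes) gives a deadline of 6 October 2028; completed 5 October 2028, before the deadline.
Step 2 — counting 88 days from 5 October 2028 (when the investor circular is published) gives a deadline of 1 January 2029; done 11 November 2028 — timely.
Step 3 — counting 42 days from 5 October 2028 (when the investor circular is published) gives a deadline of 16 November 2028; 14 November 2028 is within that limit.
Step 4 — counting 79 days from 14 November 2028 (when the auditor's consent is delivered) gives a deadline of 1 February 2029; 15 January 2029 is within that limit.
Step 5 — counting 89 days from 13 February 2029 (end of the 29-day hold period, which began when the posting confirmation is filed on 15 January 2029) gives a deadline of 13 May 2029; done 18 May 2029 — 5 days late.
The analysis stops there.

Step 5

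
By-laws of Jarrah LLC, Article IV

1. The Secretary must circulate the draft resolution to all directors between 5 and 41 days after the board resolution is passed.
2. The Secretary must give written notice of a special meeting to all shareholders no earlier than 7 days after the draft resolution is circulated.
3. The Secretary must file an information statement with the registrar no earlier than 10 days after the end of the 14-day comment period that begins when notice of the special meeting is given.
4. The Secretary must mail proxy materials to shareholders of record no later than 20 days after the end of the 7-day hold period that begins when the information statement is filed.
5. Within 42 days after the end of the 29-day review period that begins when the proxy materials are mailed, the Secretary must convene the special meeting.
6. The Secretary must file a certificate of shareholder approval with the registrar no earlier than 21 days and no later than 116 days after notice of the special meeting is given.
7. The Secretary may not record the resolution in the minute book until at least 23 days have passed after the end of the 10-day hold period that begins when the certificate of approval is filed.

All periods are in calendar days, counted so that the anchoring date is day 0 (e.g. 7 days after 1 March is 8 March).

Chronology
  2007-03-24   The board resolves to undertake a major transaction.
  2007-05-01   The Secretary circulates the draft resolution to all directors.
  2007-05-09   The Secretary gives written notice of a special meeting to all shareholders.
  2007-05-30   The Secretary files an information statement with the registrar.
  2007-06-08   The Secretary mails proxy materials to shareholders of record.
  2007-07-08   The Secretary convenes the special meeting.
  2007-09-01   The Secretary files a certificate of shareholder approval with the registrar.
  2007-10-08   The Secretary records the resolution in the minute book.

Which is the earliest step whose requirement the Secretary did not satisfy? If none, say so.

(1) the permitted window runs from 2007-03-24 + 5 = 2007-03-29 to 2007-03-24 + 41 = 2007-05-04; done 2007-05-01, which is between those dates.
(2) permitted from 2007-05-01 + 7 days = 2007-05-08 onward; done 2007-05-09 — permitted.
(3) permitted from 2007-05-23 + 10 days = 2007-06-02 onward; 2007-05-30 is 3 days before the earliest permitted date.
Later steps need not be reached.

Step 3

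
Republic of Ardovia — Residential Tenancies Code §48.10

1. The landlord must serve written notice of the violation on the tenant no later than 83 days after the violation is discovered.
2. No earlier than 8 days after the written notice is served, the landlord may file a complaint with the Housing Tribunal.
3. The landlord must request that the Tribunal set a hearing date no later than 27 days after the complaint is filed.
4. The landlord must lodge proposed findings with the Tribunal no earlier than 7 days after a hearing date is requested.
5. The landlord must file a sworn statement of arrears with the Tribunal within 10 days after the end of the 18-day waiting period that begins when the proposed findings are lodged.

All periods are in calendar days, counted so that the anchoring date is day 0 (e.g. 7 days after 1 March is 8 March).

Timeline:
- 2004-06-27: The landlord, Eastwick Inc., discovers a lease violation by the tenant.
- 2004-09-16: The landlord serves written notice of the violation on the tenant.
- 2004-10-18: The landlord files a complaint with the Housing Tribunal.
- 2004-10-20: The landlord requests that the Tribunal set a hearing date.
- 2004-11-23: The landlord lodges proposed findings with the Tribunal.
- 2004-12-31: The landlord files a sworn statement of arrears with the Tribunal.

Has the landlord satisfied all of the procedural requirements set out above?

No

Step 1: 83 days after 2004-06-27 (when the violation is discovered) is 2004-09-18; 2004-09-16 is within that limit.
Step 2: the earliest permitted date is 8 days after 2004-09-16 (when the written notice is served), i.e. 2004-09-24; done 2004-10-18 — permitted.
Step 3: 27 days after 2004-10-18 (when the complaint is filed) is 2004-11-14; completed 2004-10-20, before the deadline.
Step 4: the earliest permitted date is 7 days after 2004-10-20 (when a hearing date is requested), i.e. 2004-10-27; done 2004-11-23, after the minimum wait.
Step 5: 10 days after 2004-12-11 (end of the 18-day waiting period, which began when the proposed findings are lodged on 2004-11-23) is 2004-12-21; done 2004-12-31 — 10 days late.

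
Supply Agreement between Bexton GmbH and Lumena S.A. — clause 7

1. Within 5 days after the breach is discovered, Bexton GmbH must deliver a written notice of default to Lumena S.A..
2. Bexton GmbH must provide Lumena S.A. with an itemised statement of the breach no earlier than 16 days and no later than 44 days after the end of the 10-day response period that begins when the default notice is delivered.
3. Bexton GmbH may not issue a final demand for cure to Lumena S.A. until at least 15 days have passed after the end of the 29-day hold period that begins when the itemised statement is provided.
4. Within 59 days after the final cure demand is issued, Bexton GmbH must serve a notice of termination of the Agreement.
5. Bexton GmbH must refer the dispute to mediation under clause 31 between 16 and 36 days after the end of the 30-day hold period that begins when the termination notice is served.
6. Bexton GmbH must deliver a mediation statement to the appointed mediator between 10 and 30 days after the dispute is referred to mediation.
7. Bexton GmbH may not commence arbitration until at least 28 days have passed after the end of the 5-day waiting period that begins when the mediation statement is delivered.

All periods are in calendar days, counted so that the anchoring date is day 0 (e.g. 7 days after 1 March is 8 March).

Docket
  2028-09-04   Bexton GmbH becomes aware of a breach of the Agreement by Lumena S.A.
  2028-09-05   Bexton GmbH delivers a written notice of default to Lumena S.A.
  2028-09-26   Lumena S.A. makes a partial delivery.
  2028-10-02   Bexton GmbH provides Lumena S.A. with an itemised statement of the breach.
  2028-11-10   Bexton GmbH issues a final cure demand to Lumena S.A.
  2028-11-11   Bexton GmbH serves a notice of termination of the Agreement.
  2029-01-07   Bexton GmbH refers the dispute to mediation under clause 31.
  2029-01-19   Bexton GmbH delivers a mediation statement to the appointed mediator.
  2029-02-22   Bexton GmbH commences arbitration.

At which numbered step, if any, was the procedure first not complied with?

Step 1: 5 days after 2028-09-04 (when the breach is discovered) is 2028-09-09; completed 2028-09-05, before the deadline.
Step 2: the window is 16–44 days after 2028-09-15 (end of the 10-day response period, which began when the default notice is delivered on 2028-09-05), so 2028-10-01 through 2028-10-29; 2028-10-02 falls inside that range.
Step 3: the earliest permitted date is 15 days after 2028-10-31 (end of the 29-day hold period, which began when the itemised statement is provided on 2028-10-02), i.e. 2028-11-15; 2028-11-10 is 5 days before the earliest permitted date.

Step 3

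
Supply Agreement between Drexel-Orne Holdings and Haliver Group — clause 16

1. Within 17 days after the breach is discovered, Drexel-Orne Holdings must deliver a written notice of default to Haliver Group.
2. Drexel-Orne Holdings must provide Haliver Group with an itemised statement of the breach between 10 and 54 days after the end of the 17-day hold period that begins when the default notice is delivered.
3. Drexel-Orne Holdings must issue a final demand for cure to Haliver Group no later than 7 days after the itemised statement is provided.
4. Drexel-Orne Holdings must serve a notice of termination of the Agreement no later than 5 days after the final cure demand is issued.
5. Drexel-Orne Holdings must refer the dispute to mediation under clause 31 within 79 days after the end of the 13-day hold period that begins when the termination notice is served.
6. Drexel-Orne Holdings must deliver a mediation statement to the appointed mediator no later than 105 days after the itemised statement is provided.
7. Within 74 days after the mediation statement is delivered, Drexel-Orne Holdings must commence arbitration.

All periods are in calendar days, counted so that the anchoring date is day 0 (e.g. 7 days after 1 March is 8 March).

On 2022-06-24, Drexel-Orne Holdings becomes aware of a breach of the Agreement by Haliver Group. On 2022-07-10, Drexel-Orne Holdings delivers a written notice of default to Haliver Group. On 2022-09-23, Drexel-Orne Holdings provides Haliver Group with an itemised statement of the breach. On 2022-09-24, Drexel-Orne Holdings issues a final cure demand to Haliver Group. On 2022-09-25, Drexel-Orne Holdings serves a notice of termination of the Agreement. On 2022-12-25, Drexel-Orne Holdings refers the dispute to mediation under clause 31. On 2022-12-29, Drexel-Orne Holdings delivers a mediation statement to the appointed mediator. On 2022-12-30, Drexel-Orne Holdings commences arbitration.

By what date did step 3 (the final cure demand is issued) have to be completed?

Step 3 runs from 2022-09-23, when the itemised statement is provided. 7 days after 2022-09-23 is 2022-09-30.

2022-09-30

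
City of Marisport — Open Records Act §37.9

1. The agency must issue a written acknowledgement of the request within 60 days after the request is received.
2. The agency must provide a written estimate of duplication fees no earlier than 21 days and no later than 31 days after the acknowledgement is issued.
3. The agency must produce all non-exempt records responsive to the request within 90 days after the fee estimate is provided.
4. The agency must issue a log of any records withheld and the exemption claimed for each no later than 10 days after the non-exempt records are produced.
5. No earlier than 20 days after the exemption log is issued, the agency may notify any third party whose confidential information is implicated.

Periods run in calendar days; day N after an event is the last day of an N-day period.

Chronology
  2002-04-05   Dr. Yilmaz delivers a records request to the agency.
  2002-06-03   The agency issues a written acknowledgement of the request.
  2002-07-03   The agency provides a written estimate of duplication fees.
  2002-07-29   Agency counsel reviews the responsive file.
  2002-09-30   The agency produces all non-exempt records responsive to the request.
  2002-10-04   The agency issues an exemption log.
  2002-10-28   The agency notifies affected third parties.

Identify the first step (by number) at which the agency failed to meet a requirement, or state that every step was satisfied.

Step 1: 60 days after 2002-04-05 (when the request is received) is 2002-06-04; 2002-06-03 is within that limit.
Step 2: the window is 21–31 days after 2002-06-03 (when the acknowledgement is issued), so 2002-06-24 through 2002-07-04; done 2002-07-03, which is between those dates.
Step 3: 90 days after 2002-07-03 (when the fee estimate is provided) is 2002-10-01; completed 2002-09-30, before the deadline.
Step 4: 10 days after 2002-09-30 (when the non-exempt records are produced) is 2002-10-10; 2002-10-04 is within that limit.
Step 5: the earliest permitted date is 20 days after 2002-10-04 (when the exemption log is issued), i.e. 2002-10-24; 2002-10-28 is on or after that date.

None — every step was satisfied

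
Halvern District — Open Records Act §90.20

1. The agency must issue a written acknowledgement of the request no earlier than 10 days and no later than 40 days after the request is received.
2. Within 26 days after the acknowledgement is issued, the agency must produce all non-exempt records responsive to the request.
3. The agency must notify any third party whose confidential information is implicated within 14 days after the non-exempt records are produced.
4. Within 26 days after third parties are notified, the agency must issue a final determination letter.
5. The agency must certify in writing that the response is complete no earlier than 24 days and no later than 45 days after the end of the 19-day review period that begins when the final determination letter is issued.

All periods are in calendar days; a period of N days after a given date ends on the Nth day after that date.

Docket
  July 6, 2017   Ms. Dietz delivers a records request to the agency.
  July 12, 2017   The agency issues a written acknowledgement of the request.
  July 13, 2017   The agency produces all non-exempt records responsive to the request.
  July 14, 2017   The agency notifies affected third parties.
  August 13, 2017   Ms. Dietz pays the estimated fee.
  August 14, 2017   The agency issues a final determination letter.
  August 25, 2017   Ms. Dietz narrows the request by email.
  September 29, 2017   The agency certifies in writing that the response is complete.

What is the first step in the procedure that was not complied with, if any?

(1) the permitted window runs from July 6, 2017 + 10 = July 16, 2017 to July 6, 2017 + 40 = August 15, 2017; July 12, 2017 is 4 days too early.

Step 1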